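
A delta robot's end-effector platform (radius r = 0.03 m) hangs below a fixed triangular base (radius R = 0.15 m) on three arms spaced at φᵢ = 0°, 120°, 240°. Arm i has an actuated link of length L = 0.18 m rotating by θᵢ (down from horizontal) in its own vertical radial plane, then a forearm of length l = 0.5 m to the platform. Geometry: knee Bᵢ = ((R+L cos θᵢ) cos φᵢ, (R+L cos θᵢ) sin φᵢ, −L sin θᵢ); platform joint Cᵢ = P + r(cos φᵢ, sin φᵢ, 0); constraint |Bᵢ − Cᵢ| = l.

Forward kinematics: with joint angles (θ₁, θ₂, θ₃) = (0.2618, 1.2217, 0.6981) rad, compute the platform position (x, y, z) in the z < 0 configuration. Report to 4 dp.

arm 1 at φ=0.0°: e+L cos θ1 = 0.2939;  S1 = (0.2939, 0.0000, -0.0466)
arm 2 at φ=120.0°: e+L cos θ2 = 0.1816;  S2 = (-0.0908, 0.1572, -0.1691)
φ3=240.0°: virtual centre (-0.1289, -0.2233, -0.1157), radius l
eliminate P² terms by subtracting sphere 1 from 2 and 3
plane₁₂: -0.7693x+0.3145y+-0.2451z = -0.0270
Cramer: x(z) = 0.0242-0.2509z;  y(z) = -0.0265+0.1656z
sphere 1 gives Az²+Bz+C=0 with A=1.0904, B=0.2197, C=-0.1744;  B²−4AC=0.8090;  roots -0.5132, 0.3117;  negative root z = -0.5132
x = 0.1530, y = -0.1115

(0.1530, -0.1115, -0.5132)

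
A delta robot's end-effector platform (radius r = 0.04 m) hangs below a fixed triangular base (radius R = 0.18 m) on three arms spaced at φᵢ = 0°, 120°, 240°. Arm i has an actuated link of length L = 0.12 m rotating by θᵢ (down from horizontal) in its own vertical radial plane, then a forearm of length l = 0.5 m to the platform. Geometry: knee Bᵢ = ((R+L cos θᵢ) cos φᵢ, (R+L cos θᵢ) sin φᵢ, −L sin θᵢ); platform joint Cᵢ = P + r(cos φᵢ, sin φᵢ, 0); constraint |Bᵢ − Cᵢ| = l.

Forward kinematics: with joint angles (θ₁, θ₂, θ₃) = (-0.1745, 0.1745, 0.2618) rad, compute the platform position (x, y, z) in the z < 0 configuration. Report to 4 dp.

O1 = (0.2582·cos0.0°, 0.2582·sin0.0°, 0.0208) = (0.2582, 0.0000, 0.0208)
O2 = (0.2582·cos120.0°, 0.2582·sin120.0°, -0.0208) = (-0.1291, 0.2236, -0.0208)
O3 = (0.2559·cos240.0°, 0.2559·sin240.0°, -0.0311) = (-0.1280, -0.2216, -0.0311)
subtract pairs → two planes through P
plane₁₂: -0.7745x+0.4472y+-0.0833z = 0.0000
det = 0.6887;  x = 0.0004+-0.1210z,  y = 0.0007+-0.0233z
quadratic in z: (1.0152)z²+(0.0207)z+(-0.1831)=0, √Δ=0.8626 → z ∈ {-0.4350, 0.4146}; z = -0.4350 (taking z<0)
x = 0.0531, y = 0.0108

(0.0531, 0.0108, -0.4350)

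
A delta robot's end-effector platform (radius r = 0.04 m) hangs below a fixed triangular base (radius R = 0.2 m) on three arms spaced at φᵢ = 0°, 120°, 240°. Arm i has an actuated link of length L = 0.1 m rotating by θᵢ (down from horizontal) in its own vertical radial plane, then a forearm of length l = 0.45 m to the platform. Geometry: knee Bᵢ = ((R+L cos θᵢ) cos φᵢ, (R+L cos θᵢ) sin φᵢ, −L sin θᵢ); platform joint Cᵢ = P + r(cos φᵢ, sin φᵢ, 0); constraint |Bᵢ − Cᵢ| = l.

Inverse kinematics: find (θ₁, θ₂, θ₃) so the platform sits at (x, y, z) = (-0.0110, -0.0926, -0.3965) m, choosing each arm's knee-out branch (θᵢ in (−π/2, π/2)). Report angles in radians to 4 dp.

θ₁ = 0.4364, θ₂ = 0.7857, θ₃ = -0.1746

rotate P by −φ1: (-0.0110, -0.0926, -0.3965)
  A=0.1710, B=-0.3965, C=(l²−L²−A²−y'²−z²)/(2L)=-0.0126
  θ1 = atan2(B,A) + arccos(C/0.4318) = 0.4364
rotate P by −φ2: (-0.0747, 0.0558, -0.3965)
  e−x'=0.2347;  (l²−L²−(e−x')²−y'²−z²)/2L = -0.1146
  γ=atan2(-0.3965,0.2347)=-1.0363;  ψ=arccos(-0.2486)=1.8220;  θ2=γ+ψ≈0.7857
φ3=240.0° → target in arm frame (0.0857, 0.0368)
  e−x'=0.0743;  (l²−L²−(e−x')²−y'²−z²)/2L = 0.1421
  √(A²+B²)=0.4034;  θ3 = -1.3855+1.2109 ≈ -0.1746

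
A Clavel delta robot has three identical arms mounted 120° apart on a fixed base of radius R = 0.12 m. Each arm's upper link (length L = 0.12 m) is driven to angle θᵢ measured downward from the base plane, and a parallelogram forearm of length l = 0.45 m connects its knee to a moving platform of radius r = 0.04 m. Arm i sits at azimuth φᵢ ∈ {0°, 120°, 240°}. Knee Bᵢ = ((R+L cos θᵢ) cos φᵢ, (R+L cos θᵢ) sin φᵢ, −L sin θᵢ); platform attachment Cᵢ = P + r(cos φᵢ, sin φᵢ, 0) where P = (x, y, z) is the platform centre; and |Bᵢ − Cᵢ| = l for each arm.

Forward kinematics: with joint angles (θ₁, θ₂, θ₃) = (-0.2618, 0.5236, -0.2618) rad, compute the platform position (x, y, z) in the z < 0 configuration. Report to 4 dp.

(0.0638, -0.1106, -0.3847)

φ1=0.0°: virtual centre (0.1959, 0.0000, 0.0311), radius l
centre 2 = (0.1839·cos120.0°, 0.1839·sin120.0°, -0.0600) = (-0.0920, 0.1593, -0.0600)
φ3=240.0°: virtual centre (-0.0980, -0.1697, 0.0311), radius l
subtract pairs → two planes through P
linear system: -0.5757x+0.3186y = -0.0019−-0.1821z; -0.5877x+-0.3393y = 0.0000−0.0000z
det = 0.3826;  x = 0.0017+-0.1615z,  y = -0.0029+0.2798z
sphere 1 gives Az²+Bz+C=0 with A=1.1044, B=-0.0010, C=-0.1638;  B²−4AC=0.7236;  roots -0.3847, 0.3856;  negative root z = -0.3847
x = 0.0638, y = -0.1106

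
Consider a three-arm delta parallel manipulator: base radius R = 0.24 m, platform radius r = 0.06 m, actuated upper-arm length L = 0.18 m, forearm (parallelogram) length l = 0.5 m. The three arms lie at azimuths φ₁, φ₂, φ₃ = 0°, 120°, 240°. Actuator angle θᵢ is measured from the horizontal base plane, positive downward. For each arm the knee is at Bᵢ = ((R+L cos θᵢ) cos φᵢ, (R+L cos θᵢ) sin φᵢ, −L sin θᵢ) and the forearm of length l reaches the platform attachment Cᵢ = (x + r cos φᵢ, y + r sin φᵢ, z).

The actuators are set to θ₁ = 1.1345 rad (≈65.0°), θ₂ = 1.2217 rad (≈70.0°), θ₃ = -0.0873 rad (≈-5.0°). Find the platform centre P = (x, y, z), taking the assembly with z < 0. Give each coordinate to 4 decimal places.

O1 = (0.2561·cos0.0°, 0.2561·sin0.0°, -0.1631) = (0.2561, 0.0000, -0.1631)
O2 = (0.2416·cos120.0°, 0.2416·sin120.0°, -0.1691) = (-0.1208, 0.2092, -0.1691)
φ3=240.0°: virtual centre (-0.1797, -0.3112, 0.0157), radius l
subtract pairs → two planes through P
plane₁₂: -0.7537x+0.4184y+-0.0120z = -0.0052
det = 0.8337;  x = -0.0148+0.1705z,  y = -0.0391+0.3359z
into |P−O₁|² = l²: 1.1419z² + 0.2077z + -0.1485 = 0;  Δ = 0.7215;  z = -0.4628 or 0.2810 → z<0 root = -0.4628
x = -0.0937, y = -0.1945

(-0.0937, -0.1945, -0.4628)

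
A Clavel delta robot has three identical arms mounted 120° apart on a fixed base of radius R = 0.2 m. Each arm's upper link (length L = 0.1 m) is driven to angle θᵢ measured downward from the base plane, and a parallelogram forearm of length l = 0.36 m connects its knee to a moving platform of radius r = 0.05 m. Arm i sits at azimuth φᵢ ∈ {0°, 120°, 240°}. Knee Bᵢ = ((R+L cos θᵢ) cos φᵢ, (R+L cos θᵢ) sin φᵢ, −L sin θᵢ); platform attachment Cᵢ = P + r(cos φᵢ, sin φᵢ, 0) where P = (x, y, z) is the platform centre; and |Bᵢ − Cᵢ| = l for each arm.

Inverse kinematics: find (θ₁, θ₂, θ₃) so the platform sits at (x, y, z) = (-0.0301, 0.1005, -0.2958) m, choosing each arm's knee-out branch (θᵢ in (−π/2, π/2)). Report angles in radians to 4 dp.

arm 1 (φ=0.0°): x'=-0.0301, y'=0.1005
  A=0.1801, B=-0.2958, C=(l²−L²−A²−y'²−z²)/(2L)=-0.0522
  γ=atan2(-0.2958,0.1801)=-1.0239;  ψ=arccos(-0.1506)=1.7220;  θ1=γ+ψ≈0.6981
arm 2 (φ=120.0°): x'=0.1021, y'=-0.0242
  A=0.0479, B=-0.2958, C=(l²−L²−A²−y'²−z²)/(2L)=0.1461
  √(A²+B²)=0.2997;  θ2 = -1.4102+1.0615 ≈ -0.3487
φ3=240.0° → target in arm frame (-0.0720, -0.0763)
  A cos θ + B sin θ = C:  0.2220·cos θ + -0.2958·sin θ = -0.1150
  γ=atan2(-0.2958,0.2220)=-0.9270;  ψ=arccos(-0.3109)=1.8870;  θ3=γ+ψ≈0.9600

θ₁ = 0.6981, θ₂ = -0.3487, θ₃ = 0.9600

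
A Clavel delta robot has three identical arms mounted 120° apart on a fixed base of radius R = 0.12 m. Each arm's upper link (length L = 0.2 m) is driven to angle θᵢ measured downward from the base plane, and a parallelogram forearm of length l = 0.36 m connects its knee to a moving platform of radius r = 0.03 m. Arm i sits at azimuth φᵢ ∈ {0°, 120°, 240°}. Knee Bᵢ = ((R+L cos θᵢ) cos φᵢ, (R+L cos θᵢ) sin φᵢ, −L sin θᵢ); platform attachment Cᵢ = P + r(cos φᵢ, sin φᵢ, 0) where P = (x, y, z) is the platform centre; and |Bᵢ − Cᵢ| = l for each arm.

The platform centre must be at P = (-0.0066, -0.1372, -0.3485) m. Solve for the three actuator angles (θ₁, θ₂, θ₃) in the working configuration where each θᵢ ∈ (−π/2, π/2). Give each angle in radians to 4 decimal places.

arm 1 (φ=0.0°): x'=-0.0066, y'=-0.1372
  A=0.0966, B=-0.3485, C=(l²−L²−A²−y'²−z²)/(2L)=-0.1500
  θ1 = atan2(B,A) + arccos(C/0.3616) = 0.6982
rotate P by −φ2: (-0.1155, 0.0743, -0.3485)
  A=0.2055, B=-0.3485, C=(l²−L²−A²−y'²−z²)/(2L)=-0.1990
  θ2 = atan2(B,A) + arccos(C/0.4046) = 1.0471
φ3=240.0° → target in arm frame (0.1221, 0.0629)
  A cos θ + B sin θ = C:  -0.0321·cos θ + -0.3485·sin θ = -0.0921
  γ=atan2(-0.3485,-0.0321)=-1.6627;  ψ=arccos(-0.2631)=1.8371;  θ3=γ+ψ≈0.1744

θ₁ = 0.6982, θ₂ = 1.0471, θ₃ = 0.1744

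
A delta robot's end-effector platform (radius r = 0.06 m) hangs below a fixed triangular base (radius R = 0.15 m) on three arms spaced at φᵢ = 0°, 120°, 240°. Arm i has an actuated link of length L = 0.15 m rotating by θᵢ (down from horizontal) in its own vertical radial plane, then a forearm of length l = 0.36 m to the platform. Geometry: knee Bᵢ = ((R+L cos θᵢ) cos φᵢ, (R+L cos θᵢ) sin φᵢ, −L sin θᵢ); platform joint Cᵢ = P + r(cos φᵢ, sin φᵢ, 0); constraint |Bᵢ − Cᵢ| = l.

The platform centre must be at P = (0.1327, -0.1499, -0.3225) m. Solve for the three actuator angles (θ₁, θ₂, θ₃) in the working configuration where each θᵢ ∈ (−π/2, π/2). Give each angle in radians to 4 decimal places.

θ₁ = 0.0873, θ₂ = 1.3965, θ₃ = 0.4362

arm 1 (φ=0.0°): x'=0.1327, y'=-0.1499
  A cos θ + B sin θ = C:  -0.0427·cos θ + -0.3225·sin θ = -0.0707
  γ=atan2(-0.3225,-0.0427)=-1.7024;  ψ=arccos(-0.2172)=1.7898;  θ1=γ+ψ≈0.0873
arm 2 (φ=120.0°): x'=-0.1962, y'=-0.0400
  A=0.2862, B=-0.3225, C=(l²−L²−A²−y'²−z²)/(2L)=-0.2680
  θ2 = atan2(B,A) + arccos(C/0.4312) = 1.3965
φ3=240.0° → target in arm frame (0.0635, 0.1899)
  A cos θ + B sin θ = C:  0.0265·cos θ + -0.3225·sin θ = -0.1122
  θ3 = atan2(B,A) + arccos(C/0.3236) = 0.4362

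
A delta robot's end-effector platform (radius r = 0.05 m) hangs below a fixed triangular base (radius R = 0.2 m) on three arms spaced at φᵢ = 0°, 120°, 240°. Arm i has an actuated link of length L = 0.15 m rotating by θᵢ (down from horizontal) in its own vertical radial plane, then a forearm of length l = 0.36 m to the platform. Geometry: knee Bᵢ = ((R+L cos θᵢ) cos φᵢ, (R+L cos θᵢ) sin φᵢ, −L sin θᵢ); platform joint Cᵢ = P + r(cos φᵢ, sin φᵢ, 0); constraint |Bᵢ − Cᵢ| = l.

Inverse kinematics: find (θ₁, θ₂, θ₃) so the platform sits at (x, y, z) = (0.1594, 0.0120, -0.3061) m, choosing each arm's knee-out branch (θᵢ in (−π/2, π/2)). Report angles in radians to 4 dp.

φ1=0.0° → target in arm frame (0.1594, 0.0120)
  e−x'=-0.0094;  (l²−L²−(e−x')²−y'²−z²)/2L = 0.0439
  √(A²+B²)=0.3062;  θ1 = -1.6015+1.4269 ≈ -0.1745
arm 2 (φ=120.0°): x'=-0.0693, y'=-0.1440
  A cos θ + B sin θ = C:  0.2193·cos θ + -0.3061·sin θ = -0.1848
  θ2 = atan2(B,A) + arccos(C/0.3766) = 1.1347
rotate P by −φ3: (-0.0901, 0.1320, -0.3061)
  A cos θ + B sin θ = C:  0.2401·cos θ + -0.3061·sin θ = -0.2056
  θ3 = atan2(B,A) + arccos(C/0.3890) = 1.2219

θ₁ = -0.1745, θ₂ = 1.1347, θ₃ = 1.2219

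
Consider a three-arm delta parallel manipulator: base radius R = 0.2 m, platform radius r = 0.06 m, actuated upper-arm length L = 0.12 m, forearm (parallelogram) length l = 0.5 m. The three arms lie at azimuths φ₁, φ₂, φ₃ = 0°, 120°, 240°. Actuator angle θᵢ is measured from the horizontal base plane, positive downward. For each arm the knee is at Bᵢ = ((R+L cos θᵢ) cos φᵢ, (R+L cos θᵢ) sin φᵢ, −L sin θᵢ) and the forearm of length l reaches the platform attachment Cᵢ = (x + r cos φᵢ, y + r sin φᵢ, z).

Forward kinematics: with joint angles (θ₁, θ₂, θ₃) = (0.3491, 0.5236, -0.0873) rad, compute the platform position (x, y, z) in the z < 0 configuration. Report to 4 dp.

(-0.0178, -0.0781, -0.4542)

S1 = (0.2528·cos0.0°, 0.2528·sin0.0°, -0.0410) = (0.2528, 0.0000, -0.0410)
φ2=120.0°: virtual centre (-0.1220, 0.2112, -0.0600), radius l
S3 = (0.2595·cos240.0°, 0.2595·sin240.0°, 0.0105) = (-0.1298, -0.2248, 0.0105)
subtract pairs → two planes through P
linear system: -0.7494x+0.4225y = -0.0025−-0.0379z; -0.7651x+-0.4495y = 0.0019−0.1030z
Cramer: x(z) = 0.0005+0.0401z;  y(z) = -0.0050+0.1609z
sphere 1 gives Az²+Bz+C=0 with A=1.0275, B=0.0602, C=-0.1846;  B²−4AC=0.7625;  roots -0.4542, 0.3956;  negative root z = -0.4542
x = -0.0178, y = -0.0781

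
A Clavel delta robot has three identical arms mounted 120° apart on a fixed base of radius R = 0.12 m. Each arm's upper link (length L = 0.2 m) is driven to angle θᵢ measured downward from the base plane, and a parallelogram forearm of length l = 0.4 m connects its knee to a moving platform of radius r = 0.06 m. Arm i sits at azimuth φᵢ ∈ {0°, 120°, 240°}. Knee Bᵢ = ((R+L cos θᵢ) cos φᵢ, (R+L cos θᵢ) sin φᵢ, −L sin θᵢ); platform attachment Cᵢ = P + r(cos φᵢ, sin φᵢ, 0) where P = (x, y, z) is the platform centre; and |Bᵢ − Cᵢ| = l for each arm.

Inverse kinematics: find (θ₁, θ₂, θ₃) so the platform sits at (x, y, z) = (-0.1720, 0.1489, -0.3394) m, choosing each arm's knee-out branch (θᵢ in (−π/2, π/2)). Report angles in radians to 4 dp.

θ₁ = 1.0473, θ₂ = -0.2616, θ₃ = 0.6980

φ1=0.0° → target in arm frame (-0.1720, 0.1489)
  A=0.2320, B=-0.3394, C=(l²−L²−A²−y'²−z²)/(2L)=-0.1780
  γ=atan2(-0.3394,0.2320)=-0.9712;  ψ=arccos(-0.4329)=2.0185;  θ1=γ+ψ≈1.0473
rotate P by −φ2: (0.2150, 0.0745, -0.3394)
  e−x'=-0.1550;  (l²−L²−(e−x')²−y'²−z²)/2L = -0.0619
  √(A²+B²)=0.3731;  θ2 = -1.9991+1.7374 ≈ -0.2616
arm 3 (φ=240.0°): x'=-0.0430, y'=-0.2234
  A=0.1030, B=-0.3394, C=(l²−L²−A²−y'²−z²)/(2L)=-0.1393
  θ3 = atan2(B,A) + arccos(C/0.3547) = 0.6980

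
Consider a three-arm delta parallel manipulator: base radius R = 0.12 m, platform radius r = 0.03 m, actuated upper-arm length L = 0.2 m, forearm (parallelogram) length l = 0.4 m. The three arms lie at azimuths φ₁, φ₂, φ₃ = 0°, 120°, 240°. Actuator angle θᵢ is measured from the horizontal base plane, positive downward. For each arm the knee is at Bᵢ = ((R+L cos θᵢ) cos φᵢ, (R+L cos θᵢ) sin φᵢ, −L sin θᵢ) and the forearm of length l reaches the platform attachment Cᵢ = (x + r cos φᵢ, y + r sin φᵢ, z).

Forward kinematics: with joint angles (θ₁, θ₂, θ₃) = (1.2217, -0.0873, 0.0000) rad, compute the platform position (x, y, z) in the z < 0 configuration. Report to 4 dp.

S1 = (0.1584·cos0.0°, 0.1584·sin0.0°, -0.1879) = (0.1584, 0.0000, -0.1879)
S2 = (0.2892·cos120.0°, 0.2892·sin120.0°, 0.0174) = (-0.1446, 0.2505, 0.0174)
S3 = (0.2900·cos240.0°, 0.2900·sin240.0°, 0.0000) = (-0.1450, -0.2511, 0.0000)
eliminate P² terms by subtracting sphere 1 from 2 and 3
plane₁₂: -0.6061x+0.5010y+0.4107z = 0.0235
Cramer: x(z) = -0.0389+0.6486z;  y(z) = -0.0001-0.0353z
quadratic in z: (1.4219)z²+(0.1199)z+(-0.0857)=0, √Δ=0.7085 → z ∈ {-0.2913, 0.2070}; z = -0.2913 (taking z<0)
x = -0.2279, y = 0.0102

(-0.2279, 0.0102, -0.2913)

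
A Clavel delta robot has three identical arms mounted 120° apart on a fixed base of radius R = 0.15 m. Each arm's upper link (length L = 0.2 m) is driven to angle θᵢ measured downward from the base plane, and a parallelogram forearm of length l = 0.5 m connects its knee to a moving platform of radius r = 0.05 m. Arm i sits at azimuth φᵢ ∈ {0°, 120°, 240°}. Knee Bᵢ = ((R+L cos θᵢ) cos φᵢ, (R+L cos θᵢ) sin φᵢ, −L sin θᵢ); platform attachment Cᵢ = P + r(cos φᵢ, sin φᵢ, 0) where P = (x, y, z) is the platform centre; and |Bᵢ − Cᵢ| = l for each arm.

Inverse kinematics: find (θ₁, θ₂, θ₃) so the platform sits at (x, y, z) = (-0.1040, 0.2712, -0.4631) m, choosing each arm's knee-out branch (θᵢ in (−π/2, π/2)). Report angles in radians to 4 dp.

θ₁ = 1.0472, θ₂ = -0.1745, θ₃ = 1.2219

arm 1 (φ=0.0°): x'=-0.1040, y'=0.2712
  e−x'=0.2040;  (l²−L²−(e−x')²−y'²−z²)/2L = -0.2991
  γ=atan2(-0.4631,0.2040)=-1.1559;  ψ=arccos(-0.5910)=2.2031;  θ1=γ+ψ≈1.0472
arm 2 (φ=120.0°): x'=0.2869, y'=-0.0455
  e−x'=-0.1869;  (l²−L²−(e−x')²−y'²−z²)/2L = -0.1036
  √(A²+B²)=0.4994;  θ2 = -1.9543+1.7798 ≈ -0.1745
φ3=240.0° → target in arm frame (-0.1829, -0.2257)
  A cos θ + B sin θ = C:  0.2829·cos θ + -0.4631·sin θ = -0.3385
  γ=atan2(-0.4631,0.2829)=-1.0225;  ψ=arccos(-0.6238)=2.2444;  θ3=γ+ψ≈1.2219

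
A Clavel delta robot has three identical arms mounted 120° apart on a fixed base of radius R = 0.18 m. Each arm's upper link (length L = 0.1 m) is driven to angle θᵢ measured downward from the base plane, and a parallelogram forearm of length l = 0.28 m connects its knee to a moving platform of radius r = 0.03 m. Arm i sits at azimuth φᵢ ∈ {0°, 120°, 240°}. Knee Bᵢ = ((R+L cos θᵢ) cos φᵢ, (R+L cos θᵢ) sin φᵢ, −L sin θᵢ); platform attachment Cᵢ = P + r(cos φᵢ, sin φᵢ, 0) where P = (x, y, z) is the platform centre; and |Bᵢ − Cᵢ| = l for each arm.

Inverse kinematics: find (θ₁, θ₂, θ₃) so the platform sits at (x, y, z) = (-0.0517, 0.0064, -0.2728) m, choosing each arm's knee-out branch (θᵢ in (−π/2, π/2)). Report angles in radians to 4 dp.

arm 1 (φ=0.0°): x'=-0.0517, y'=0.0064
  A cos θ + B sin θ = C:  0.2017·cos θ + -0.2728·sin θ = -0.2337
  γ=atan2(-0.2728,0.2017)=-0.9341;  ψ=arccos(-0.6889)=2.3308;  θ1=γ+ψ≈1.3966
arm 2 (φ=120.0°): x'=0.0314, y'=0.0416
  A cos θ + B sin θ = C:  0.1186·cos θ + -0.2728·sin θ = -0.1091
  √(A²+B²)=0.2975;  θ2 = -1.1607+1.9462 ≈ 0.7856
arm 3 (φ=240.0°): x'=0.0203, y'=-0.0480
  A cos θ + B sin θ = C:  0.1297·cos θ + -0.2728·sin θ = -0.1257
  √(A²+B²)=0.3021;  θ3 = -1.1270+2.0000 ≈ 0.8730

θ₁ = 1.3966, θ₂ = 0.7856, θ₃ = 0.8730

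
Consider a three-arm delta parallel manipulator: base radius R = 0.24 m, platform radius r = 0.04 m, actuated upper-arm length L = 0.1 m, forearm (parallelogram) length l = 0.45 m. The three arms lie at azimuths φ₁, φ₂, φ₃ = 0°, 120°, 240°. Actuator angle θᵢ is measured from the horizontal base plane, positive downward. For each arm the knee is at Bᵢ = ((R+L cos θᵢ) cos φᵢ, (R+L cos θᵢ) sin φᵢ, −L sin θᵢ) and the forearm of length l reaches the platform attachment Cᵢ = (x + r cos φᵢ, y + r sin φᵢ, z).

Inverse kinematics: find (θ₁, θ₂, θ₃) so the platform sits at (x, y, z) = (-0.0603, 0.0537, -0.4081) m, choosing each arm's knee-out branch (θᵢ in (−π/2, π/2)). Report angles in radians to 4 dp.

θ₁ = 1.0476, θ₂ = 0.1748, θ₃ = 0.7853

arm 1 (φ=0.0°): x'=-0.0603, y'=0.0537
  A=0.2603, B=-0.4081, C=(l²−L²−A²−y'²−z²)/(2L)=-0.2234
  γ=atan2(-0.4081,0.2603)=-1.0030;  ψ=arccos(-0.4616)=2.0506;  θ1=γ+ψ≈1.0476
rotate P by −φ2: (0.0767, 0.0254, -0.4081)
  A cos θ + B sin θ = C:  0.1233·cos θ + -0.4081·sin θ = 0.0505
  √(A²+B²)=0.4263;  θ2 = -1.2773+1.4521 ≈ 0.1748
φ3=240.0° → target in arm frame (-0.0164, -0.0791)
  A=0.2164, B=-0.4081, C=(l²−L²−A²−y'²−z²)/(2L)=-0.1355
  γ=atan2(-0.4081,0.2164)=-1.0833;  ψ=arccos(-0.2934)=1.8686;  θ3=γ+ψ≈0.7853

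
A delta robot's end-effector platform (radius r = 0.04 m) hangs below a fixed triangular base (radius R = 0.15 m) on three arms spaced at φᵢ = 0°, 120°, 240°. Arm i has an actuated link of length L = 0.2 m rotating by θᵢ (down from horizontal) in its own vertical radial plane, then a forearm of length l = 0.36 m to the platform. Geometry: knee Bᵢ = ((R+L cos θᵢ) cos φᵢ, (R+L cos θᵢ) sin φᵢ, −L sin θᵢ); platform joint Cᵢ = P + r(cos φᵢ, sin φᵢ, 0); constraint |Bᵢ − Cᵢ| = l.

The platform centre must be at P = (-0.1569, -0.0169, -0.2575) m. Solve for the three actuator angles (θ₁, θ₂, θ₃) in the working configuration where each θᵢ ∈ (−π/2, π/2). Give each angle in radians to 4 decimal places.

θ₁ = 1.1344, θ₂ = 0.1743, θ₃ = 0.0000

arm 1 (φ=0.0°): x'=-0.1569, y'=-0.0169
  e−x'=0.2669;  (l²−L²−(e−x')²−y'²−z²)/2L = -0.1206
  θ1 = atan2(B,A) + arccos(C/0.3709) = 1.1344
arm 2 (φ=120.0°): x'=0.0638, y'=0.1443
  e−x'=0.0462;  (l²−L²−(e−x')²−y'²−z²)/2L = 0.0008
  γ=atan2(-0.2575,0.0462)=-1.3933;  ψ=arccos(0.0032)=1.5676;  θ2=γ+ψ≈0.1743
arm 3 (φ=240.0°): x'=0.0931, y'=-0.1274
  A=0.0169, B=-0.2575, C=(l²−L²−A²−y'²−z²)/(2L)=0.0169
  θ3 = atan2(B,A) + arccos(C/0.2581) = 0.0000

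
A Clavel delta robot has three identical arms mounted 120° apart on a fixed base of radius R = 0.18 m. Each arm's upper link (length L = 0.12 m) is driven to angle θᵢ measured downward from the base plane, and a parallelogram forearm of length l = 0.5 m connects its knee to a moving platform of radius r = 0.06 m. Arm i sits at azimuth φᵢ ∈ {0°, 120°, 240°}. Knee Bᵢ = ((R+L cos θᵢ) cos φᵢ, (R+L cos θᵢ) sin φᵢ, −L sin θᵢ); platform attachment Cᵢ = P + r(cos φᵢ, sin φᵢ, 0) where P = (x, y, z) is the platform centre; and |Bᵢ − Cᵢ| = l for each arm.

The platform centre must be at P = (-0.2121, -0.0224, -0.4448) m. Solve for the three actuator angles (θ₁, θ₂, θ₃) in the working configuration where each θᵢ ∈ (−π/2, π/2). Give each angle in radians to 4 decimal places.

rotate P by −φ1: (-0.2121, -0.0224, -0.4448)
  e−x'=0.3321;  (l²−L²−(e−x')²−y'²−z²)/2L = -0.3043
  γ=atan2(-0.4448,0.3321)=-0.9295;  ψ=arccos(-0.5482)=2.1511;  θ1=γ+ψ≈1.2216
φ2=120.0° → target in arm frame (0.0867, 0.1949)
  e−x'=0.0333;  (l²−L²−(e−x')²−y'²−z²)/2L = -0.0056
  θ2 = atan2(B,A) + arccos(C/0.4460) = 0.0873
arm 3 (φ=240.0°): x'=0.1254, y'=-0.1725
  A=-0.0054, B=-0.4448, C=(l²−L²−A²−y'²−z²)/(2L)=0.0332
  θ3 = atan2(B,A) + arccos(C/0.4448) = -0.0870

θ₁ = 1.2216, θ₂ = 0.0873, θ₃ = -0.0870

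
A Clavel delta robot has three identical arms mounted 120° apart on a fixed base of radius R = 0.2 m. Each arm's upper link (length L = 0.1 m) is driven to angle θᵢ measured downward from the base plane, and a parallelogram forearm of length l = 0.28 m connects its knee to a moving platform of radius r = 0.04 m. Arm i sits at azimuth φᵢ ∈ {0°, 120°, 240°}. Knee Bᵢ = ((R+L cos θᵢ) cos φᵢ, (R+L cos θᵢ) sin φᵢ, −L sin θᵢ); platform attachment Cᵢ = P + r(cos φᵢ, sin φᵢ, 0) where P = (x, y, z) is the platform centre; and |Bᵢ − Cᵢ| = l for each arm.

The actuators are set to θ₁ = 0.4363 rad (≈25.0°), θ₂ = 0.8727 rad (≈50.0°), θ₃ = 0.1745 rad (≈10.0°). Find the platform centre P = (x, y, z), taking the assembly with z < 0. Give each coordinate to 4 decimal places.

(0.0078, -0.0384, -0.1762)

arm 1 at φ=0.0°: (R−r)+L cos θ1 = 0.2506;  O1 = (0.2506, 0.0000, -0.0423)
φ2=120.0°: virtual centre (-0.1121, 0.1942, -0.0766), radius l
arm 3 at φ=240.0°: (R−r)+L cos θ3 = 0.2585;  O3 = (-0.1292, -0.2239, -0.0174)
|O₂|²−|O₁|² = -0.0084;  |O₃|²−|O₁|² = 0.0025
plane₁₂: -0.7255x+0.3885y+-0.0687z = -0.0084
det = 0.6200;  x = 0.0045+-0.0184z,  y = -0.0133+0.1425z
sphere 1 gives Az²+Bz+C=0 with A=1.0206, B=0.0898, C=-0.0159;  B²−4AC=0.0728;  roots -0.1762, 0.0882;  negative root z = -0.1762
x = 0.0078, y = -0.0384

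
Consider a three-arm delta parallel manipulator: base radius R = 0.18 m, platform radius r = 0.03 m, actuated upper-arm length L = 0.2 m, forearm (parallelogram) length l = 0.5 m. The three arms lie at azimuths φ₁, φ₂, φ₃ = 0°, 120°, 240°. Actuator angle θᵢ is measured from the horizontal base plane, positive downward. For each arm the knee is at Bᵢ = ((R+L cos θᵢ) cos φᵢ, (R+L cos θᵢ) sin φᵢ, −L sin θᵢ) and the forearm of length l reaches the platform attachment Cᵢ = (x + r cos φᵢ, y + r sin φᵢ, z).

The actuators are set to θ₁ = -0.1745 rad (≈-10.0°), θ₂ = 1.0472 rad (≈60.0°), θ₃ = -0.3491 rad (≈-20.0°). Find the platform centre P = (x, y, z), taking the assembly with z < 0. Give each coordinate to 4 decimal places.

arm 1 at φ=0.0°: ρ1 = 0.3470;  centre 1 = (0.3470, 0.0000, 0.0347)
centre 2 = (0.2500·cos120.0°, 0.2500·sin120.0°, -0.1732) = (-0.1250, 0.2165, -0.1732)
φ3=240.0°: virtual centre (-0.1690, -0.2927, 0.0684), radius l
|centre ₂|²−|centre ₁|² = -0.0291;  |centre ₃|²−|centre ₁|² = -0.0027
[-0.9439 0.4330 -0.4159]·P = -0.0291;  [-1.0319 -0.5853 0.0674]·P = -0.0027
Cramer: x(z) = 0.0182-0.2144z;  y(z) = -0.0275+0.4930z
sphere 1 gives Az²+Bz+C=0 with A=1.2891, B=0.0444, C=-0.1400;  B²−4AC=0.7236;  roots -0.3472, 0.3127;  negative root z = -0.3472
x = 0.0926, y = -0.1987

(0.0926, -0.1987, -0.3472)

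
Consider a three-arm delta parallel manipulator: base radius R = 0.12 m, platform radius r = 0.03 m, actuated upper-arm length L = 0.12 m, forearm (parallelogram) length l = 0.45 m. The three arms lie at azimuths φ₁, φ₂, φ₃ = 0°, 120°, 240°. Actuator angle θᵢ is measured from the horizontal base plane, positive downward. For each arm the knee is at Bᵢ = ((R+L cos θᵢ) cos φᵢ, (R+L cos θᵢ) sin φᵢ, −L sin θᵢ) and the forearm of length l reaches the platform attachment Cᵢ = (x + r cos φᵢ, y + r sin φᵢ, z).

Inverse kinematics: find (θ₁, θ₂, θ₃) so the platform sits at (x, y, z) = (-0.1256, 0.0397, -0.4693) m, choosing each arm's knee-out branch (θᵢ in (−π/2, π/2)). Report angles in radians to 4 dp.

θ₁ = 1.1344, θ₂ = 0.3487, θ₃ = 0.6107

φ1=0.0° → target in arm frame (-0.1256, 0.0397)
  e−x'=0.2156;  (l²−L²−(e−x')²−y'²−z²)/2L = -0.3342
  θ1 = atan2(B,A) + arccos(C/0.5165) = 1.1344
arm 2 (φ=120.0°): x'=0.0972, y'=0.0889
  e−x'=-0.0072;  (l²−L²−(e−x')²−y'²−z²)/2L = -0.1671
  γ=atan2(-0.4693,-0.0072)=-1.5861;  ψ=arccos(-0.3560)=1.9348;  θ2=γ+ψ≈0.3487
φ3=240.0° → target in arm frame (0.0284, -0.1286)
  A cos θ + B sin θ = C:  0.0616·cos θ + -0.4693·sin θ = -0.2187
  γ=atan2(-0.4693,0.0616)=-1.4403;  ψ=arccos(-0.4620)=2.0510;  θ3=γ+ψ≈0.6107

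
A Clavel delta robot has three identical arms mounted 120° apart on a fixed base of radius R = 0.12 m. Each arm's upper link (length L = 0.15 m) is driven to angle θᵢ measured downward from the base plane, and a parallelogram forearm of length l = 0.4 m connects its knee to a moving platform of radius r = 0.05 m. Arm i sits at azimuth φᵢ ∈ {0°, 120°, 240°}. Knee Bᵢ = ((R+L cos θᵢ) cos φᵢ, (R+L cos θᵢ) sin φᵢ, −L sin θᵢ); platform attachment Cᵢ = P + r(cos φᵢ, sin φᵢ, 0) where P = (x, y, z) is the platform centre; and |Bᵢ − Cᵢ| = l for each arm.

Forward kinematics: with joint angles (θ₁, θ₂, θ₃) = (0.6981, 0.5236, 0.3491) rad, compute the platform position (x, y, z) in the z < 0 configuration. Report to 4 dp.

(-0.0527, -0.0291, -0.4169)

arm 1 at φ=0.0°: (R−r)+L cos θ1 = 0.1849;  S1 = (0.1849, 0.0000, -0.0964)
arm 2 at φ=120.0°: (R−r)+L cos θ2 = 0.1999;  S2 = (-0.1000, 0.1731, -0.0750)
S3 = (0.2110·cos240.0°, 0.2110·sin240.0°, -0.0513) = (-0.1055, -0.1827, -0.0513)
eliminate P² terms by subtracting sphere 1 from 2 and 3
plane₁₂: -0.5697x+0.3462y+0.0428z = 0.0021
det = 0.4093;  x = -0.0050+0.1146z,  y = -0.0021+0.0648z
into |P−S₁|² = l²: 1.0173z² + 0.1491z + -0.1146 = 0;  Δ = 0.4888;  z = -0.4169 or 0.2703 → z<0 root = -0.4169
x = -0.0527, y = -0.0291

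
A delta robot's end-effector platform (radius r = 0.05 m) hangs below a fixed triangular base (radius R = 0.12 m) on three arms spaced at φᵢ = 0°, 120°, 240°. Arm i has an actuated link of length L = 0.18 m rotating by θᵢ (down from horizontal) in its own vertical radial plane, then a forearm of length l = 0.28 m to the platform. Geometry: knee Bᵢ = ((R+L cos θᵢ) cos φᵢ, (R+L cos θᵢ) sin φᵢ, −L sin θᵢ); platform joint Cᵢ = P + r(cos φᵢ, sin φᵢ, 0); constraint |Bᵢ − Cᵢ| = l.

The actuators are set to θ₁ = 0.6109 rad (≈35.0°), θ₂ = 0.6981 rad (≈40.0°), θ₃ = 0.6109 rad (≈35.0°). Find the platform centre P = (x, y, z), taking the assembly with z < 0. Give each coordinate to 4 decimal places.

(0.0067, -0.0116, -0.2872)

arm 1 at φ=0.0°: (R−r)+L cos θ1 = 0.2174;  centre 1 = (0.2174, 0.0000, -0.1032)
centre 2 = (0.2079·cos120.0°, 0.2079·sin120.0°, -0.1157) = (-0.1039, 0.1800, -0.1157)
centre 3 = (0.2174·cos240.0°, 0.2174·sin240.0°, -0.1032) = (-0.1087, -0.1883, -0.1032)
subtract pairs → two planes through P
[-0.6428 0.3601 -0.0249]·P = -0.0013;  [-0.6523 -0.3766 0.0000]·P = 0.0000
Cramer: x(z) = 0.0011-0.0197z;  y(z) = -0.0018+0.0341z
quadratic in z: (1.0015)z²+(0.2149)z+(-0.0209)=0, √Δ=0.3605 → z ∈ {-0.2872, 0.0727}; z = -0.2872 (taking z<0)
x = 0.0067, y = -0.0116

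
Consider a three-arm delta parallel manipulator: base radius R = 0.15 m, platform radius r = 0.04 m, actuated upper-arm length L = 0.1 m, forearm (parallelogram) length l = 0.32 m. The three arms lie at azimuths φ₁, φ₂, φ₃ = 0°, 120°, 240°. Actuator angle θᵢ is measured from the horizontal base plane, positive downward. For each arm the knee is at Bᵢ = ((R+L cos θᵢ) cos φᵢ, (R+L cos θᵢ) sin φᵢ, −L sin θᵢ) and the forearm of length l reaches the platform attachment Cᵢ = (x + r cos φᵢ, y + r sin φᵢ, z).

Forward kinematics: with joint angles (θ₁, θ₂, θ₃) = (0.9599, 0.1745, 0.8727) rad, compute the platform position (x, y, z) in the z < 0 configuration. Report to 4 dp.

(-0.0476, 0.0643, -0.3101)

arm 1 at φ=0.0°: (R−r)+L cos θ1 = 0.1674;  S1 = (0.1674, 0.0000, -0.0819)
φ2=120.0°: virtual centre (-0.1042, 0.1806, -0.0174), radius l
arm 3 at φ=240.0°: (R−r)+L cos θ3 = 0.1743;  S3 = (-0.0871, -0.1509, -0.0766)
eliminate P² terms by subtracting sphere 1 from 2 and 3
[-0.5432 0.3611 0.1291]·P = 0.0090;  [-0.5090 -0.3019 0.0106]·P = 0.0015
Cramer: x(z) = -0.0094+0.1231z;  y(z) = 0.0109-0.1724z
into |P−S₁|² = l²: 1.0449z² + 0.1166z + -0.0643 = 0;  Δ = 0.2824;  z = -0.3101 or 0.1985 → z<0 root = -0.3101
x = -0.0476, y = 0.0643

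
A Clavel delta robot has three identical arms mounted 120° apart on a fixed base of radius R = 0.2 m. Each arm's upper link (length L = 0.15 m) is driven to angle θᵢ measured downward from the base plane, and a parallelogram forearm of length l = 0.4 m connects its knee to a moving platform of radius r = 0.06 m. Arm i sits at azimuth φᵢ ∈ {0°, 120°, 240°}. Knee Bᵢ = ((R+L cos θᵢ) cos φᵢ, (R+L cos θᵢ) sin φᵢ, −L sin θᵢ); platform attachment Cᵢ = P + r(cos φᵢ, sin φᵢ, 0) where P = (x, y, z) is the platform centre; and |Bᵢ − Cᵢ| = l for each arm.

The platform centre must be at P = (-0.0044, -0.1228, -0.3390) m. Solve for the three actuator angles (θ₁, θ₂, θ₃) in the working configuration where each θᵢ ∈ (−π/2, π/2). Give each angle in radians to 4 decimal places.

θ₁ = 0.5238, θ₂ = 0.9598, θ₃ = -0.0874

φ1=0.0° → target in arm frame (-0.0044, -0.1228)
  A=0.1444, B=-0.3390, C=(l²−L²−A²−y'²−z²)/(2L)=-0.0445
  θ1 = atan2(B,A) + arccos(C/0.3685) = 0.5238
arm 2 (φ=120.0°): x'=-0.1041, y'=0.0652
  A cos θ + B sin θ = C:  0.2441·cos θ + -0.3390·sin θ = -0.1376
  γ=atan2(-0.3390,0.2441)=-0.9466;  ψ=arccos(-0.3294)=1.9064;  θ2=γ+ψ≈0.9598
rotate P by −φ3: (0.1085, 0.0576, -0.3390)
  A=0.0315, B=-0.3390, C=(l²−L²−A²−y'²−z²)/(2L)=0.0609
  γ=atan2(-0.3390,0.0315)=-1.4783;  ψ=arccos(0.1789)=1.3909;  θ3=γ+ψ≈-0.0874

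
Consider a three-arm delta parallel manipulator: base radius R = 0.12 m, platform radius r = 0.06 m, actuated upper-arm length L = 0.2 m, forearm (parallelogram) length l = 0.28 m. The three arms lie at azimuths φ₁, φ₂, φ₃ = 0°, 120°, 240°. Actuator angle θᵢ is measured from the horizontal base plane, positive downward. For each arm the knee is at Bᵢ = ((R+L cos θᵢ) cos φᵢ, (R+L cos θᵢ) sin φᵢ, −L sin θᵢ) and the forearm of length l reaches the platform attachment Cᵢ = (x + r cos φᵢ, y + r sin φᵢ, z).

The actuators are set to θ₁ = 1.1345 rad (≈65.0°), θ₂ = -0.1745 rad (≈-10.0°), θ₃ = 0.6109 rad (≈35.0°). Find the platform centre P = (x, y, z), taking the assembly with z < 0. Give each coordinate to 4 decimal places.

φ1=0.0°: virtual centre (0.1445, 0.0000, -0.1813), radius l
arm 2 at φ=120.0°: ρ2 = 0.2570;  S2 = (-0.1285, 0.2225, 0.0347)
S3 = (0.2238·cos240.0°, 0.2238·sin240.0°, -0.1147) = (-0.1119, -0.1938, -0.1147)
|S₂|²−|S₁|² = 0.0135;  |S₃|²−|S₁|² = 0.0095
[-0.5460 0.4451 0.4320]·P = 0.0135;  [-0.5129 -0.3877 0.1331]·P = 0.0095
Cramer: x(z) = -0.0215+0.5153z;  y(z) = 0.0039-0.3384z
sphere 1 gives Az²+Bz+C=0 with A=1.3801, B=0.1888, C=-0.0180;  B²−4AC=0.1348;  roots -0.2014, 0.0646;  negative root z = -0.2014
x = -0.1253, y = 0.0721

(-0.1253, 0.0721, -0.2014)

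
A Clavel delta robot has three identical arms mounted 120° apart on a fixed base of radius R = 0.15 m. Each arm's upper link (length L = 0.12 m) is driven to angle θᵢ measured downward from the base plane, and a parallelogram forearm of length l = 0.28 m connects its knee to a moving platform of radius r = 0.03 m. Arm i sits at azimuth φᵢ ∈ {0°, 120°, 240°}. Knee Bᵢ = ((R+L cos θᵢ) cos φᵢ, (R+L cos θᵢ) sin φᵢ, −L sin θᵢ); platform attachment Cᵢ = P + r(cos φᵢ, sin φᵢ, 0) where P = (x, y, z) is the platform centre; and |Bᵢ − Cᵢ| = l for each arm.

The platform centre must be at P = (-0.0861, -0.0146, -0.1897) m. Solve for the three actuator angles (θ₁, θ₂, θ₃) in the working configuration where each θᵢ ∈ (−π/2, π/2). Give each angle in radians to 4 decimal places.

θ₁ = 1.0469, θ₂ = 0.1742, θ₃ = -0.0875

arm 1 (φ=0.0°): x'=-0.0861, y'=-0.0146
  A=0.2061, B=-0.1897, C=(l²−L²−A²−y'²−z²)/(2L)=-0.0612
  θ1 = atan2(B,A) + arccos(C/0.2801) = 1.0469
φ2=120.0° → target in arm frame (0.0304, 0.0819)
  A=0.0896, B=-0.1897, C=(l²−L²−A²−y'²−z²)/(2L)=0.0554
  θ2 = atan2(B,A) + arccos(C/0.2098) = 0.1742
rotate P by −φ3: (0.0557, -0.0673, -0.1897)
  e−x'=0.0643;  (l²−L²−(e−x')²−y'²−z²)/2L = 0.0806
  √(A²+B²)=0.2003;  θ3 = -1.2440+1.1564 ≈ -0.0875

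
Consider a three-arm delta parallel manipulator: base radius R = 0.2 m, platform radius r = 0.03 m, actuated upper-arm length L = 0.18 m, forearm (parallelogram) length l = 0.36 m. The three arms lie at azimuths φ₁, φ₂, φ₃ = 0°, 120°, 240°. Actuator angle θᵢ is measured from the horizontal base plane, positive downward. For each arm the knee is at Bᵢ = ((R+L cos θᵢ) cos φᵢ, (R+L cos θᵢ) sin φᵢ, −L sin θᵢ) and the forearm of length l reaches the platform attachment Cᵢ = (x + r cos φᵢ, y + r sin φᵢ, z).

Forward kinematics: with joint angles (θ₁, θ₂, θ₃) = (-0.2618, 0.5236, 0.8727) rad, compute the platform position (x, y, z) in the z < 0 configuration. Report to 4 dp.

(0.0762, 0.0331, -0.1918)

arm 1 at φ=0.0°: e+L cos θ1 = 0.3439;  S1 = (0.3439, 0.0000, 0.0466)
S2 = (0.3259·cos120.0°, 0.3259·sin120.0°, -0.0900) = (-0.1629, 0.2822, -0.0900)
φ3=240.0°: virtual centre (-0.1428, -0.2474, -0.1379), radius l
|S₂|²−|S₁|² = -0.0061;  |S₃|²−|S₁|² = -0.0198
[-1.0136 0.5644 -0.2732]·P = -0.0061;  [-0.9734 -0.4948 -0.3690]·P = -0.0198
Cramer: x(z) = 0.0135-0.3268z;  y(z) = 0.0134-0.1028z
quadratic in z: (1.1173)z²+(0.1200)z+(-0.0181)=0, √Δ=0.3087 → z ∈ {-0.1918, 0.0845}; z = -0.1918 (taking z<0)
x = 0.0762, y = 0.0331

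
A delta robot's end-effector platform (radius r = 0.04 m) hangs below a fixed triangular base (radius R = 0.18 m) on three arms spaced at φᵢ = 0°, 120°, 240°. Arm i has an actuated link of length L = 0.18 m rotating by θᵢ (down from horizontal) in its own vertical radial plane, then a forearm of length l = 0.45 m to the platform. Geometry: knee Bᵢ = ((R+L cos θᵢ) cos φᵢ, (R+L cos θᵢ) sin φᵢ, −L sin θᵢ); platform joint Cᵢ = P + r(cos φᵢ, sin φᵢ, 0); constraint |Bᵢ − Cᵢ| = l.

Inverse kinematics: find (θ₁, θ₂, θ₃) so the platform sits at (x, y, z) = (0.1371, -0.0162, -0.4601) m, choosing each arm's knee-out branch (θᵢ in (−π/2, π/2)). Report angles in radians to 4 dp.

θ₁ = 0.2618, θ₂ = 1.0471, θ₃ = 0.9599

φ1=0.0° → target in arm frame (0.1371, -0.0162)
  A=0.0029, B=-0.4601, C=(l²−L²−A²−y'²−z²)/(2L)=-0.1163
  θ1 = atan2(B,A) + arccos(C/0.4601) = 0.2618
φ2=120.0° → target in arm frame (-0.0826, -0.1106)
  A cos θ + B sin θ = C:  0.2226·cos θ + -0.4601·sin θ = -0.2871
  γ=atan2(-0.4601,0.2226)=-1.1202;  ψ=arccos(-0.5618)=2.1674;  θ2=γ+ψ≈1.0471
arm 3 (φ=240.0°): x'=-0.0545, y'=0.1268
  A cos θ + B sin θ = C:  0.1945·cos θ + -0.4601·sin θ = -0.2653
  θ3 = atan2(B,A) + arccos(C/0.4995) = 0.9599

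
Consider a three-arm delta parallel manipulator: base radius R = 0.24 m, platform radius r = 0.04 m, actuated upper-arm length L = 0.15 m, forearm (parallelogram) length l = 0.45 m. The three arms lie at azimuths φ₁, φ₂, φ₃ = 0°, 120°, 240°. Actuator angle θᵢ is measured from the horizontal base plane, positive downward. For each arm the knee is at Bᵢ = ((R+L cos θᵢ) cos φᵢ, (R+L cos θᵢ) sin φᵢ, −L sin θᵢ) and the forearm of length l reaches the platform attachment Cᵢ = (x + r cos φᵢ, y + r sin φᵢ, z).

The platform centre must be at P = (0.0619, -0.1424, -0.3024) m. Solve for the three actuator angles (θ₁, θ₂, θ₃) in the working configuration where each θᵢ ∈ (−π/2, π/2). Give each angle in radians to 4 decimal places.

θ₁ = -0.0876, θ₂ = 1.1342, θ₃ = -0.3494

arm 1 (φ=0.0°): x'=0.0619, y'=-0.1424
  e−x'=0.1381;  (l²−L²−(e−x')²−y'²−z²)/2L = 0.1640
  θ1 = atan2(B,A) + arccos(C/0.3324) = -0.0876
rotate P by −φ2: (-0.1543, 0.0176, -0.3024)
  e−x'=0.3543;  (l²−L²−(e−x')²−y'²−z²)/2L = -0.1242
  √(A²+B²)=0.4658;  θ2 = -0.7066+1.8407 ≈ 1.1342
φ3=240.0° → target in arm frame (0.0924, 0.1248)
  A cos θ + B sin θ = C:  0.1076·cos θ + -0.3024·sin θ = 0.2046
  θ3 = atan2(B,A) + arccos(C/0.3210) = -0.3494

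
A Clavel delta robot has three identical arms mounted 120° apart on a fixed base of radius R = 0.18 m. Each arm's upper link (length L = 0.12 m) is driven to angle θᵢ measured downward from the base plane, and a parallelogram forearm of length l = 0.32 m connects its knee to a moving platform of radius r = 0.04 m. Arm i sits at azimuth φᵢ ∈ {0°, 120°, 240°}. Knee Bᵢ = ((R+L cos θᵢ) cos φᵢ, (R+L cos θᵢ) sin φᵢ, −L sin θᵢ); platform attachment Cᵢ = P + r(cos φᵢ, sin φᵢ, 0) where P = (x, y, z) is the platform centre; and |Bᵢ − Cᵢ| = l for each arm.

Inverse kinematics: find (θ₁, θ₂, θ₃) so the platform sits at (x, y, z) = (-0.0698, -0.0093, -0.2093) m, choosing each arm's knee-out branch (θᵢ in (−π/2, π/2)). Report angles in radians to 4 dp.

φ1=0.0° → target in arm frame (-0.0698, -0.0093)
  A cos θ + B sin θ = C:  0.2098·cos θ + -0.2093·sin θ = 0.0004
  γ=atan2(-0.2093,0.2098)=-0.7842;  ψ=arccos(0.0013)=1.5695;  θ1=γ+ψ≈0.7853
φ2=120.0° → target in arm frame (0.0268, 0.0651)
  A cos θ + B sin θ = C:  0.1132·cos θ + -0.2093·sin θ = 0.1131
  γ=atan2(-0.2093,0.1132)=-1.0752;  ψ=arccos(0.4755)=1.0753;  θ2=γ+ψ≈0.0001
arm 3 (φ=240.0°): x'=0.0430, y'=-0.0558
  A cos θ + B sin θ = C:  0.0970·cos θ + -0.2093·sin θ = 0.1319
  √(A²+B²)=0.2307;  θ3 = -1.1366+0.9621 ≈ -0.1746

θ₁ = 0.7853, θ₂ = 0.0001, θ₃ = -0.1746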